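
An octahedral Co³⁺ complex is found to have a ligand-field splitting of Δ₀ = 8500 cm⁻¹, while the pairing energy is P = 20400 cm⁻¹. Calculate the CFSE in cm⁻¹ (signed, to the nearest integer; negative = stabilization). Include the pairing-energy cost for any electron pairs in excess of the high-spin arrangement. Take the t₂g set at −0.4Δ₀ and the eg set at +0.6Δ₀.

-3400

Co is in group 9, so Co³⁺ is d⁶ (9 − 3 = 6).
With Δ₀ < P the complex is high-spin.
That gives t₂g⁴ eg².
Orbital CFSE = -0.4Δ₀ = -0.4 × 8500 = -3400 cm⁻¹.
High-spin has no excess pairs, so no pairing correction applies.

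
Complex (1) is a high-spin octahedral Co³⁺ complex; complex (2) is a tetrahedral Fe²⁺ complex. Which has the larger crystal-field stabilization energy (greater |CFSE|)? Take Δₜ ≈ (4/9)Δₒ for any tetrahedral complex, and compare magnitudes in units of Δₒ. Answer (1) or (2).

(1)

(1): Co sits in group 9; removing 3 electrons leaves Co³⁺ with 9 − 3 = 6 d electrons; t₂g⁴ eg², CFSE = -0.4Δₒ.
(2): Fe is in group 8, so Fe²⁺ is d⁶ (8 − 2 = 6); With tetrahedral geometry the complex is necessarily high-spin; e^3 t2^3, CFSE = -0.6Δₜ ≈ -0.27Δₒ.
So (1) has the larger |CFSE|.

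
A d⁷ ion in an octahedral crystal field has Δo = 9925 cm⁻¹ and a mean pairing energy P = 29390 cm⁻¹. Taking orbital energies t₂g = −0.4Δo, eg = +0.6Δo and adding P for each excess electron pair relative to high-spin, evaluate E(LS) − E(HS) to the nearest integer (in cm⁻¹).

High-spin: t₂g⁵ eg², CFSE = -0.8Δo = -7940 cm⁻¹.
Low-spin t₂g⁶ eg¹ gives -1.8Δo = -17865 cm⁻¹, but forming 1 extra pair costs 1P = 29390 cm⁻¹, so E(LS) = -17865 + 29390 = 11525 cm⁻¹.
Thus E(LS) − E(HS) = 19465 cm⁻¹.

19465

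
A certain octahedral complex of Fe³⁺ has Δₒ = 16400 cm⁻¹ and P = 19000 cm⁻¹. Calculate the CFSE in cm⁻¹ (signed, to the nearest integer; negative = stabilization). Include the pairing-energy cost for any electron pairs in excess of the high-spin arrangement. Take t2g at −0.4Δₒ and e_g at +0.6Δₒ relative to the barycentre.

0

Fe sits in group 8; removing 3 electrons leaves Fe³⁺ with 8 − 3 = 5 d electrons.
Here Δₒ < P (16400 < 19000), so the high-spin state is favoured.
That gives t2g^3 e_g^2.
Orbital CFSE = 0.0Δₒ = 0.0 × 16400 = 0 cm⁻¹.
High-spin has no excess pairs, so no pairing correction applies.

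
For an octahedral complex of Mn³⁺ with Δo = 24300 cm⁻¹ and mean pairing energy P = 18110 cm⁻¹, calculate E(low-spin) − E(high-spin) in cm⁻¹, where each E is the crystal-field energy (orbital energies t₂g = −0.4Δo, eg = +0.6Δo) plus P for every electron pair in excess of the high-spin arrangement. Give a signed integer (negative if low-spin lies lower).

-6190

Mn sits in group 7; removing 3 electrons leaves Mn³⁺ with 7 − 3 = 4 d electrons.
High-spin d⁴ fills as t₂g³ eg¹ with CFSE 3(−0.4) + 1(+0.6) = -0.6Δo = -14580 cm⁻¹.
Low-spin t₂g⁴ eg⁰ gives -1.6Δo = -38880 cm⁻¹, but forming 1 extra pair costs 1P = 18110 cm⁻¹, so E(LS) = -38880 + 18110 = -20770 cm⁻¹.
The difference is -20770 − (-14580) = -6190 cm⁻¹, so low-spin lies lower.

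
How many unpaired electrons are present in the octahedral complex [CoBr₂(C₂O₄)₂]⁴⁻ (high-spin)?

3

Ligand charges: 2×(-1) from Br⁻ and 2×(-2) from C₂O₄²⁻ sum to -6; with overall charge -4, Co is +2.
Co sits in group 9; removing 2 electrons leaves Co²⁺ with 9 − 2 = 7 d electrons.
Configuration: t₂g⁵ eg², giving 3 unpaired electrons.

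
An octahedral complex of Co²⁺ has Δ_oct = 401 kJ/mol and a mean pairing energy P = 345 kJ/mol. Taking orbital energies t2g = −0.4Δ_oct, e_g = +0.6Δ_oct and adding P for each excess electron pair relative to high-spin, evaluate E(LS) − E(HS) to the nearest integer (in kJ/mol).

Co²⁺: group 9, so d-count = 9 − 2 = 7.
In the high-spin limit (t2g^5 e_g^2) the orbital term is -0.8Δ_oct = -321 kJ/mol, with no excess pairing.
Low-spin t2g^6 e_g^1 gives -1.8Δ_oct = -722 kJ/mol, but forming 1 extra pair costs 1P = 345 kJ/mol, so E(LS) = -722 + 345 = -377 kJ/mol.
Thus E(LS) − E(HS) = -56 kJ/mol.

-56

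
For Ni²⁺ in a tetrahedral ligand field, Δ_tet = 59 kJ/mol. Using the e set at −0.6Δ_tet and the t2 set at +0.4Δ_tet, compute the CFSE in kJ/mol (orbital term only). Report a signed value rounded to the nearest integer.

-47

Ni is in group 10, so Ni²⁺ is d⁸ (10 − 2 = 8).
Tetrahedral splitting is small, so the complex is high-spin.
Configuration: e^4 t2^4.
CFSE(orbital) = 4×(-0.6Δ_tet) + 4×(0.4Δ_tet) = -0.8Δ_tet; with Δ_tet = 59 kJ/mol that is -47 kJ/mol.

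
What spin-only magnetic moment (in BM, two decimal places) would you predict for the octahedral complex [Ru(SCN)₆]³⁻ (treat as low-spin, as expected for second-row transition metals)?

Each SCN⁻ contributes -1; 6 × (-1) = -6. With overall charge -3, Ru is in the +3 oxidation state.
Ru sits in group 8; removing 3 electrons leaves Ru³⁺ with 8 − 3 = 5 d electrons.
Configuration: t2g^5 e_g^0 → 1 unpaired electron.
μ(spin-only) = √[1(1+2)] = √3 ≈ 1.73 BM.

1.73 BM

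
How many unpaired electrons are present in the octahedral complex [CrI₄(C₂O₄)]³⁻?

3

Ligand charges: 4×(-1) from I⁻ and 1×(-2) from C₂O₄²⁻ sum to -6; with overall charge -3, Cr is +3.
Group 6 minus oxidation state +3 gives a d³ configuration for Cr³⁺.
Configuration: t₂g³ eg⁰, giving 3 unpaired electrons.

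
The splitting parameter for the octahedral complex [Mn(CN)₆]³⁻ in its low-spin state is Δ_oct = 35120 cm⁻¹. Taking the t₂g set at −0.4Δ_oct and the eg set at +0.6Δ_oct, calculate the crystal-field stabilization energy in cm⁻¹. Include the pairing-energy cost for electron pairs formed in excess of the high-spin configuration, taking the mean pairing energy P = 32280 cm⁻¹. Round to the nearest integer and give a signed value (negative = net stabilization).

-23912

Each CN⁻ contributes -1; 6 × (-1) = -6. With overall charge -3, Mn is in the +3 oxidation state.
Mn sits in group 7; removing 3 electrons leaves Mn³⁺ with 7 − 3 = 4 d electrons.
Electron filling gives t₂g⁴ eg⁰.
CFSE(orbital) = 4×(-0.4Δ_oct) + 0×(0.6Δ_oct) = -1.6Δ_oct; with Δ_oct = 35120 cm⁻¹ that is -56192 cm⁻¹.
High-spin d⁴ would be t₂g³ eg¹ with 0 pairs; low-spin has 1, so 1 excess pair costs +1P = +32280 cm⁻¹.
Overall CFSE = -56192 + 32280 = -23912 cm⁻¹.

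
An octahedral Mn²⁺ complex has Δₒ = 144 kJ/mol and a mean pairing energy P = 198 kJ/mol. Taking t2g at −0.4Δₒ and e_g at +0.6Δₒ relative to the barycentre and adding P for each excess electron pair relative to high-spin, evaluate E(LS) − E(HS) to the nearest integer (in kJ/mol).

108

Mn is in group 7, so Mn²⁺ is d⁵ (7 − 2 = 5).
High-spin d⁵ fills as t2g^3 e_g^2 with CFSE 3(−0.4) + 2(+0.6) = 0.0Δₒ = 0 kJ/mol.
Low-spin t2g^5 e_g^0 gives -2.0Δₒ = -288 kJ/mol, but forming 2 extra pairs costs 2P = 396 kJ/mol, so E(LS) = -288 + 396 = 108 kJ/mol.
Thus E(LS) − E(HS) = 108 kJ/mol.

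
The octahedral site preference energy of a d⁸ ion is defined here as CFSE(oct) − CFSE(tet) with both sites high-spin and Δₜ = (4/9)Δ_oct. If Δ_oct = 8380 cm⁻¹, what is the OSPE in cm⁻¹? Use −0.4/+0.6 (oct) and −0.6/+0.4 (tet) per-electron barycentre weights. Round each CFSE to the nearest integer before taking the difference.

Octahedral (high-spin): t₂g⁶ eg², CFSE = 6(−0.4) + 2(+0.6) = -1.2Δ_oct = -1.2 × 8380 = -10056 cm⁻¹.
Tetrahedral e⁴ t₂⁴ gives -0.8Δₜ = -0.8 × (4/9) × 8380 = -2980 cm⁻¹.
OSPE = -10056 − (-2980) = -7076 cm⁻¹.

-7076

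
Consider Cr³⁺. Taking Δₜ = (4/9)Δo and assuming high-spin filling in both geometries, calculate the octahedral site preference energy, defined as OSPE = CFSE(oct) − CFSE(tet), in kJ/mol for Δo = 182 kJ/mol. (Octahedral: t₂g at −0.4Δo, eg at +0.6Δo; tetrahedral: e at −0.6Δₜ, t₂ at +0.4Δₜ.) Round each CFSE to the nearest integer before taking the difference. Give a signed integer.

-153

Group 6 minus oxidation state +3 gives a d³ configuration for Cr³⁺.
Octahedral (high-spin): t₂g³ eg⁰, CFSE = 3(−0.4) + 0(+0.6) = -1.2Δo = -1.2 × 182 = -218 kJ/mol.
Tetrahedral e² t₂¹ gives -0.8Δₜ = -0.8 × (4/9) × 182 = -65 kJ/mol.
OSPE = -218 − (-65) = -153 kJ/mol.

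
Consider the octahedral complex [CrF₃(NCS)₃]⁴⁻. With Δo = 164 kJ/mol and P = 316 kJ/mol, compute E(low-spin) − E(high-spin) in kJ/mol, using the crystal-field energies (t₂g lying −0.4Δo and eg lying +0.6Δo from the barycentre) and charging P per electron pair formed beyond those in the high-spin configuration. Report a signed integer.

152

Ligand charges: 3×(-1) from F⁻ and 3×(-1) from NCS⁻ sum to -6; with overall charge -4, Cr is +2.
Group 6 minus oxidation state +2 gives a d⁴ configuration for Cr²⁺.
High-spin: t₂g³ eg¹, CFSE = -0.6Δo = -98 kJ/mol.
For low-spin the configuration is t₂g⁴ eg⁰: orbital energy -1.6 × 164 = -262 kJ/mol, and 1 additional pair relative to high-spin adds 316 kJ/mol, giving 54 kJ/mol.
E(LS) − E(HS) = 54 − (-98) = 152 kJ/mol.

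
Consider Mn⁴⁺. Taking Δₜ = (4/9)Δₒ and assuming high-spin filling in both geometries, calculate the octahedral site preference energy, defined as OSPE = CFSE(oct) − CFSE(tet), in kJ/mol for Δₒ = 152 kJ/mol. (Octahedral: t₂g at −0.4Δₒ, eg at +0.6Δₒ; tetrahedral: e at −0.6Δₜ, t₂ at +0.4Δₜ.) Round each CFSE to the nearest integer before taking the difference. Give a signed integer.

-128

Mn⁴⁺: group 7, so d-count = 7 − 4 = 3.
Octahedral (high-spin): t₂g³ eg⁰, CFSE = 3(−0.4) + 0(+0.6) = -1.2Δₒ = -1.2 × 152 = -182 kJ/mol.
In a tetrahedral site the filling is e² t₂¹: CFSE(tet) = -0.8Δₜ = -0.8 × (4/9)(152) = -54 kJ/mol.
Subtracting, OSPE = -182 − (-54) = -128 kJ/mol.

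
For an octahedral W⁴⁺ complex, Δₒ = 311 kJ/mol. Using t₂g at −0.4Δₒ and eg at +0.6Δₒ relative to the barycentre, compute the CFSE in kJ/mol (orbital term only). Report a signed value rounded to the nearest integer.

-249

W sits in group 6; removing 4 electrons leaves W⁴⁺ with 6 − 4 = 2 d electrons.
Electron filling gives t₂g² eg⁰.
The orbital stabilization is -0.8Δₒ = -0.8 × 311 = -249 kJ/mol.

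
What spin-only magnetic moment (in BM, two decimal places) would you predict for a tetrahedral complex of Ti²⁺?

2.83 BM

Group 4 minus oxidation state +2 gives a d² configuration for Ti²⁺.
Tetrahedral fields are weak (Δₜ ≈ 4/9 Δₒ), so electrons fill high-spin.
Configuration: e² t₂⁰ → 2 unpaired electrons.
μ(spin-only) = √[2(2+2)] = √8 ≈ 2.83 BM.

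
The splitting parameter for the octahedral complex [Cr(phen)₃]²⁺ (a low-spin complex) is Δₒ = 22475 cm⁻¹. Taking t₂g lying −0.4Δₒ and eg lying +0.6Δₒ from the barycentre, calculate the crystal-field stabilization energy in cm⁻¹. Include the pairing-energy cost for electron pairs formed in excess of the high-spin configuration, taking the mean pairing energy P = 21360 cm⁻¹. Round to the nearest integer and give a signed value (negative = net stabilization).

phen is neutral, so the +2 overall charge sits on Cr: oxidation state +2.
Group 6 minus oxidation state +2 gives a d⁴ configuration for Cr²⁺.
Electron filling gives t₂g⁴ eg⁰.
The orbital stabilization is -1.6Δₒ = -1.6 × 22475 = -35960 cm⁻¹.
Pairing penalty: 1 pair vs 0 in the high-spin reference → 1 extra × P = 21360 cm⁻¹.
Combining: -35960 + 21360 = -14600 cm⁻¹.

-14600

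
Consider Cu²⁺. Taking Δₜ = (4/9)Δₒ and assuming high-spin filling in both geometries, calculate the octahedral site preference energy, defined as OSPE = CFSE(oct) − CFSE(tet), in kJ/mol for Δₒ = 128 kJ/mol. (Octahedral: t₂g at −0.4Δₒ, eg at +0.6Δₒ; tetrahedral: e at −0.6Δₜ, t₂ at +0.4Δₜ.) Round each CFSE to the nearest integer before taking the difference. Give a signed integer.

Cu²⁺: group 11, so d-count = 11 − 2 = 9.
In an octahedral site d⁹ (HS) is t₂g⁶ eg³, giving CFSE(oct) = -0.6Δₒ = -77 kJ/mol.
Tetrahedral: e⁴ t₂⁵, CFSE = 4(−0.6) + 5(+0.4) = -0.4Δₜ = -0.4 × (4/9) × 128 = -23 kJ/mol.
OSPE = CFSE(oct) − CFSE(tet) = -77 − (-23) = -54 kJ/mol.

-54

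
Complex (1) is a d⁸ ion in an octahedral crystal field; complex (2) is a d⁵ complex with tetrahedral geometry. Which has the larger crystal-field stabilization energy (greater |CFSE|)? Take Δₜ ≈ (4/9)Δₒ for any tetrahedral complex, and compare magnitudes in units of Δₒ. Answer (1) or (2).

(1)

(1): For octahedral d⁸ the high- and low-spin configurations coincide; t₂g⁶ eg², CFSE = -1.2Δₒ.
(2): Tetrahedral splitting is small, so the complex is high-spin; e² t₂³, CFSE = 0.0Δₜ ≈ 0.00Δₒ.
So (1) has the larger |CFSE|.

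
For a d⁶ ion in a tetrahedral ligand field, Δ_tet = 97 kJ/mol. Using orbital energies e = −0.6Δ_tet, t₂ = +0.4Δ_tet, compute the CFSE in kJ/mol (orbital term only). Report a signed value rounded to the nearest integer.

With tetrahedral geometry the complex is necessarily high-spin.
The d⁶ electrons fill as e³ t₂³.
The orbital stabilization is -0.6Δ_tet = -0.6 × 97 = -58 kJ/mol.

-58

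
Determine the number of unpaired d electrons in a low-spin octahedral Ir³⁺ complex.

Group 9 minus oxidation state +3 gives a d⁶ configuration for Ir³⁺.
Configuration: t2g^6 e_g^0, giving 0 unpaired electrons.

0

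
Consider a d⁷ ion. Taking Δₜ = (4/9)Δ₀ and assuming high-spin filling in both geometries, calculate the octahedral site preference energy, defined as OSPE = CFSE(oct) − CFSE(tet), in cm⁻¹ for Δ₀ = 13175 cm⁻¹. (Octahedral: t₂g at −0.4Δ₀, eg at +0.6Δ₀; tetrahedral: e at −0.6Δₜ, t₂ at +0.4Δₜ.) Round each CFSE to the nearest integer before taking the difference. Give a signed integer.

-3513

Octahedral high-spin t₂g⁵ eg²: CFSE = -0.8 × 13175 = -10540 cm⁻¹.
Tetrahedral e⁴ t₂³ gives -1.2Δₜ = -1.2 × (4/9) × 13175 = -7027 cm⁻¹.
OSPE = -10540 − (-7027) = -3513 cm⁻¹.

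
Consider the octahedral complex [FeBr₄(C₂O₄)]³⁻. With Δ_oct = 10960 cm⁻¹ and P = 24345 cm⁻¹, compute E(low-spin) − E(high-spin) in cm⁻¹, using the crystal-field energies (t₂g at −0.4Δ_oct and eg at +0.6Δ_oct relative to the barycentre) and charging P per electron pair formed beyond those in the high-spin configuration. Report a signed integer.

Ligand charges: 4×(-1) from Br⁻ and 1×(-2) from C₂O₄²⁻ sum to -6; with overall charge -3, Fe is +3.
Group 8 minus oxidation state +3 gives a d⁵ configuration for Fe³⁺.
High-spin: t₂g³ eg², CFSE = 0.0Δ_oct = 0 cm⁻¹.
Low-spin t₂g⁵ eg⁰ gives -2.0Δ_oct = -21920 cm⁻¹, but forming 2 extra pairs costs 2P = 48690 cm⁻¹, so E(LS) = -21920 + 48690 = 26770 cm⁻¹.
Thus E(LS) − E(HS) = 26770 cm⁻¹.

26770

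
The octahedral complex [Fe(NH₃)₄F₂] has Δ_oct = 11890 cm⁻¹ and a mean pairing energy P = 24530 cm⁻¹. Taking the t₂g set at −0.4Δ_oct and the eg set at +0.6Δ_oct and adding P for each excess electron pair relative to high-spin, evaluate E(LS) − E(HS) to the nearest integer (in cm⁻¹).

Ligand charges: 4×(+0) from NH₃ and 2×(-1) from F⁻ sum to -2; with overall charge +0, Fe is +2.
Fe sits in group 8; removing 2 electrons leaves Fe²⁺ with 8 − 2 = 6 d electrons.
High-spin: t₂g⁴ eg², CFSE = -0.4Δ_oct = -4756 cm⁻¹.
Low-spin: t₂g⁶ eg⁰, orbital CFSE = -2.4Δ_oct = -28536 cm⁻¹; plus 2 excess pairs × P = +49060 cm⁻¹; total 20524 cm⁻¹.
Thus E(LS) − E(HS) = 25280 cm⁻¹.

25280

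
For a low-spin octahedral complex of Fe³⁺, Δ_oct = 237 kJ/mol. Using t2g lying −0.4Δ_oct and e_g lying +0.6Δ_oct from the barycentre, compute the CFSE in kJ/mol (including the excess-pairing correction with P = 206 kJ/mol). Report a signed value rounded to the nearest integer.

Fe sits in group 8; removing 3 electrons leaves Fe³⁺ with 8 − 3 = 5 d electrons.
Electron filling gives t2g^5 e_g^0.
CFSE(orbital) = 5×(-0.4Δ_oct) + 0×(0.6Δ_oct) = -2.0Δ_oct; with Δ_oct = 237 kJ/mol that is -474 kJ/mol.
High-spin d⁵ would be t2g^3 e_g^2 with 0 pairs; low-spin has 2, so 2 excess pairs cost +2P = +412 kJ/mol.
Combining: -474 + 412 = -62 kJ/mol.

-62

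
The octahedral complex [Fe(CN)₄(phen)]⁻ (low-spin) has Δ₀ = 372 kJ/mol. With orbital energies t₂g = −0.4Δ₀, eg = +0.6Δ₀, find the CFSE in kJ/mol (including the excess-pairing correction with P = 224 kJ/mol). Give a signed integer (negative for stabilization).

Ligand charges: 4×(-1) from CN⁻ and 1×(+0) from phen sum to -4; with overall charge -1, Fe is +3.
Fe sits in group 8; removing 3 electrons leaves Fe³⁺ with 8 − 3 = 5 d electrons.
Electron filling gives t₂g⁵ eg⁰.
CFSE(orbital) = 5×(-0.4Δ₀) + 0×(0.6Δ₀) = -2.0Δ₀; with Δ₀ = 372 kJ/mol that is -744 kJ/mol.
Pairing penalty: 2 pairs vs 0 in the high-spin reference → 2 extra × P = 448 kJ/mol.
Combining: -744 + 448 = -296 kJ/mol.

-296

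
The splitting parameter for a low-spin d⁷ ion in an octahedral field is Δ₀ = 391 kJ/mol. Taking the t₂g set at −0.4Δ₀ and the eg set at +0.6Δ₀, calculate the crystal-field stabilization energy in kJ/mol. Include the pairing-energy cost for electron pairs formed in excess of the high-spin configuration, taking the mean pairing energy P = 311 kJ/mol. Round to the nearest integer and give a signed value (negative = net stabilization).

-393

The d⁷ electrons fill as t₂g⁶ eg¹.
The orbital stabilization is -1.8Δ₀ = -1.8 × 391 = -704 kJ/mol.
Relative to high-spin t₂g⁵ eg² (2 paired), the low-spin configuration has 1 additional pair, contributing +1 × 311 = +311 kJ/mol.
Net CFSE = -704 + 311 = -393 kJ/mol.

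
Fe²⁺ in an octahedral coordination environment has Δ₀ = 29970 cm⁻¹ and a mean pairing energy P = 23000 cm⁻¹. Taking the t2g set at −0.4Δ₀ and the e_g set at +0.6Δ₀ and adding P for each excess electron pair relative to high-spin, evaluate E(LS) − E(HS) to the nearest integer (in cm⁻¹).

-13940

Fe is in group 8, so Fe²⁺ is d⁶ (8 − 2 = 6).
High-spin: t2g^4 e_g^2, CFSE = -0.4Δ₀ = -11988 cm⁻¹.
Low-spin: t2g^6 e_g^0, orbital CFSE = -2.4Δ₀ = -71928 cm⁻¹; plus 2 excess pairs × P = +46000 cm⁻¹; total -25928 cm⁻¹.
The difference is -25928 − (-11988) = -13940 cm⁻¹, so low-spin lies lower.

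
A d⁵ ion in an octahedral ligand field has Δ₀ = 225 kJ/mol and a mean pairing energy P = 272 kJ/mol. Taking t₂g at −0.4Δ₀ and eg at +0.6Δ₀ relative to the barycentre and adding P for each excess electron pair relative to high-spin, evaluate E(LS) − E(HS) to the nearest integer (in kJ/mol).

94

High-spin d⁵ fills as t₂g³ eg² with CFSE 3(−0.4) + 2(+0.6) = 0.0Δ₀ = 0 kJ/mol.
For low-spin the configuration is t₂g⁵ eg⁰: orbital energy -2.0 × 225 = -450 kJ/mol, and 2 additional pairs relative to high-spin add 544 kJ/mol, giving 94 kJ/mol.
The difference is 94 − (0) = 94 kJ/mol, so high-spin lies lower.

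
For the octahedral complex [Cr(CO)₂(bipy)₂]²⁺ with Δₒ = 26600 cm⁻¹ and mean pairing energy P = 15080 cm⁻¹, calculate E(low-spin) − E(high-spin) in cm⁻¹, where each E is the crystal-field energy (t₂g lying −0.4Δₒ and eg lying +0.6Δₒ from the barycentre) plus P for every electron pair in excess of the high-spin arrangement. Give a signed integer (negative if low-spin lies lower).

Ligand charges: 2×(+0) from CO and 2×(+0) from bipy sum to +0; with overall charge +2, Cr is +2.
Cr sits in group 6; removing 2 electrons leaves Cr²⁺ with 6 − 2 = 4 d electrons.
In the high-spin limit (t₂g³ eg¹) the orbital term is -0.6Δₒ = -15960 cm⁻¹, with no excess pairing.
Low-spin: t₂g⁴ eg⁰, orbital CFSE = -1.6Δₒ = -42560 cm⁻¹; plus 1 excess pair × P = +15080 cm⁻¹; total -27480 cm⁻¹.
Thus E(LS) − E(HS) = -11520 cm⁻¹.

-11520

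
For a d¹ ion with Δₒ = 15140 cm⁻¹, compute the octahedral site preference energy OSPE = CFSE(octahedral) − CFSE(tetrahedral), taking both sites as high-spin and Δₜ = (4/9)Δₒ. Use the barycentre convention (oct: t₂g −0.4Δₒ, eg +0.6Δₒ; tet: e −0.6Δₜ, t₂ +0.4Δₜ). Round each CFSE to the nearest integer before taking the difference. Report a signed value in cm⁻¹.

In an octahedral site d¹ (HS) is t₂g¹ eg⁰, giving CFSE(oct) = -0.4Δₒ = -6056 cm⁻¹.
In a tetrahedral site the filling is e¹ t₂⁰: CFSE(tet) = -0.6Δₜ = -0.6 × (4/9)(15140) = -4037 cm⁻¹.
Subtracting, OSPE = -6056 − (-4037) = -2019 cm⁻¹.

-2019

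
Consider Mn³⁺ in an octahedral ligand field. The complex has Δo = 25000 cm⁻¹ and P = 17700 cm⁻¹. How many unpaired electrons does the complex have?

2

Mn³⁺: group 7, so d-count = 7 − 3 = 4.
Here Δo > P (25000 > 17700), so the low-spin state is favoured.
That gives t₂g⁴ eg⁰.
Unpaired electrons: 2.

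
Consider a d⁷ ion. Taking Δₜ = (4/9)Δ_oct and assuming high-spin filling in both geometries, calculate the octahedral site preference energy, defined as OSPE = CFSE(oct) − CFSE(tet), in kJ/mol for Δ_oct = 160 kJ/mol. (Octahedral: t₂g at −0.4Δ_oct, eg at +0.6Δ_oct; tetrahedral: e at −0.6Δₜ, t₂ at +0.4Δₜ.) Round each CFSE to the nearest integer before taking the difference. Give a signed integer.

-43

In an octahedral site d⁷ (HS) is t2g^5 e_g^2, giving CFSE(oct) = -0.8Δ_oct = -128 kJ/mol.
Tetrahedral e^4 t2^3 gives -1.2Δₜ = -1.2 × (4/9) × 160 = -85 kJ/mol.
OSPE = -128 − (-85) = -43 kJ/mol.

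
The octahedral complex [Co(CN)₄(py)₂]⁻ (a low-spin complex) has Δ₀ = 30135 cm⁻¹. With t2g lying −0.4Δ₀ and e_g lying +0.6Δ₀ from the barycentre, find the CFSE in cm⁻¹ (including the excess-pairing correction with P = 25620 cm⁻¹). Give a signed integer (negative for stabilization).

-21084

Ligand charges: 4×(-1) from CN⁻ and 2×(+0) from py sum to -4; with overall charge -1, Co is +3.
Co is in group 9, so Co³⁺ is d⁶ (9 − 3 = 6).
Configuration: t2g^6 e_g^0.
The orbital stabilization is -2.4Δ₀ = -2.4 × 30135 = -72324 cm⁻¹.
Pairing penalty: 3 pairs vs 1 in the high-spin reference → 2 extra × P = 51240 cm⁻¹.
Net CFSE = -72324 + 51240 = -21084 cm⁻¹.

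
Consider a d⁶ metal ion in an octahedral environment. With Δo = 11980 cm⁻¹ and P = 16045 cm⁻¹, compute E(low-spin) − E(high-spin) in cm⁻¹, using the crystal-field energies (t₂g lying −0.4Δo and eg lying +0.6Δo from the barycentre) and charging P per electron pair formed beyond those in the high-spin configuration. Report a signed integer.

8130

High-spin d⁶ fills as t₂g⁴ eg² with CFSE 4(−0.4) + 2(+0.6) = -0.4Δo = -4792 cm⁻¹.
Low-spin t₂g⁶ eg⁰ gives -2.4Δo = -28752 cm⁻¹, but forming 2 extra pairs costs 2P = 32090 cm⁻¹, so E(LS) = -28752 + 32090 = 3338 cm⁻¹.
E(LS) − E(HS) = 3338 − (-4792) = 8130 cm⁻¹.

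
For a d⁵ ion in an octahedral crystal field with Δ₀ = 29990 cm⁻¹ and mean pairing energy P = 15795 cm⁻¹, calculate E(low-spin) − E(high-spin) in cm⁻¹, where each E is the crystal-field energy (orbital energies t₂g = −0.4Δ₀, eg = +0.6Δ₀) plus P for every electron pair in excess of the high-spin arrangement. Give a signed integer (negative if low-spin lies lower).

High-spin: t₂g³ eg², CFSE = 0.0Δ₀ = 0 cm⁻¹.
For low-spin the configuration is t₂g⁵ eg⁰: orbital energy -2.0 × 29990 = -59980 cm⁻¹, and 2 additional pairs relative to high-spin add 31590 cm⁻¹, giving -28390 cm⁻¹.
The difference is -28390 − (0) = -28390 cm⁻¹, so low-spin lies lower.

-28390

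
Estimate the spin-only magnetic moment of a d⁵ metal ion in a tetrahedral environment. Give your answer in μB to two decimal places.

5.92 μB

With tetrahedral geometry the complex is necessarily high-spin.
Configuration: e^2 t2^3 → 5 unpaired electrons.
μ(spin-only) = √[5(5+2)] = √35 ≈ 5.92 μB.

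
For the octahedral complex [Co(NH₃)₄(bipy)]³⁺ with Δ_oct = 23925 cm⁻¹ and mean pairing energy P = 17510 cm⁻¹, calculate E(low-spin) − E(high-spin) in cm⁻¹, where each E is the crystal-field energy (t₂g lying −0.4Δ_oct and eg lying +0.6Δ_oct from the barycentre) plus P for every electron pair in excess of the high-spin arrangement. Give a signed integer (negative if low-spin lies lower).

Ligand charges: 4×(+0) from NH₃ and 1×(+0) from bipy sum to +0; with overall charge +3, Co is +3.
Co sits in group 9; removing 3 electrons leaves Co³⁺ with 9 − 3 = 6 d electrons.
In the high-spin limit (t₂g⁴ eg²) the orbital term is -0.4Δ_oct = -9570 cm⁻¹, with no excess pairing.
Low-spin: t₂g⁶ eg⁰, orbital CFSE = -2.4Δ_oct = -57420 cm⁻¹; plus 2 excess pairs × P = +35020 cm⁻¹; total -22400 cm⁻¹.
Thus E(LS) − E(HS) = -12830 cm⁻¹.

-12830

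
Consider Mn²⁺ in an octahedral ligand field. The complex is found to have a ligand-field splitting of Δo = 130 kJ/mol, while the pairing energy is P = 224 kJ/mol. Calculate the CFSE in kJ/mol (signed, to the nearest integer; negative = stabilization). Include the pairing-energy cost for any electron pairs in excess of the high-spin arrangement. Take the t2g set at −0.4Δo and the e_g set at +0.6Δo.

Mn²⁺: group 7, so d-count = 7 − 2 = 5.
Here Δo < P (130 < 224), so the high-spin state is favoured.
Filling d⁵ accordingly: t2g^3 e_g^2.
Orbital CFSE = 0.0Δo = 0.0 × 130 = 0 kJ/mol.
High-spin has no excess pairs, so no pairing correction applies.

0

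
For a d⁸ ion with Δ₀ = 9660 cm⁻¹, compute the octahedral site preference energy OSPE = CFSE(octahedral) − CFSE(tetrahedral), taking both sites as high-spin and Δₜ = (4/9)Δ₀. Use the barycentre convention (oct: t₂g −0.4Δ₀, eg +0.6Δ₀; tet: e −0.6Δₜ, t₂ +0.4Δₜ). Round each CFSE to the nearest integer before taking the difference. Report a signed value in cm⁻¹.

In an octahedral site d⁸ (HS) is t₂g⁶ eg², giving CFSE(oct) = -1.2Δ₀ = -11592 cm⁻¹.
In a tetrahedral site the filling is e⁴ t₂⁴: CFSE(tet) = -0.8Δₜ = -0.8 × (4/9)(9660) = -3435 cm⁻¹.
OSPE = CFSE(oct) − CFSE(tet) = -11592 − (-3435) = -8157 cm⁻¹.

-8157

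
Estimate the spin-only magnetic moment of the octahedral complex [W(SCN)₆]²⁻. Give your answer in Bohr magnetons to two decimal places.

2.83 Bohr magnetons

Each SCN⁻ contributes -1; 6 × (-1) = -6. With overall charge -2, W is in the +4 oxidation state.
W sits in group 6; removing 4 electrons leaves W⁴⁺ with 6 − 4 = 2 d electrons.
Configuration: t2g^2 e_g^0 → 2 unpaired electrons.
μ(spin-only) = √[2(2+2)] = √8 ≈ 2.83 Bohr magnetons.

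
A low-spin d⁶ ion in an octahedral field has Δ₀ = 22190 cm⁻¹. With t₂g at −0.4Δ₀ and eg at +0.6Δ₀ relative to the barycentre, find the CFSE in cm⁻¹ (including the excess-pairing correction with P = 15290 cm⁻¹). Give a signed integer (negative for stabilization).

Electron filling gives t₂g⁶ eg⁰.
CFSE(orbital) = 6×(-0.4Δ₀) + 0×(0.6Δ₀) = -2.4Δ₀; with Δ₀ = 22190 cm⁻¹ that is -53256 cm⁻¹.
Relative to high-spin t₂g⁴ eg² (1 paired), the low-spin configuration has 2 additional pairs, contributing +2 × 15290 = +30580 cm⁻¹.
Combining: -53256 + 30580 = -22676 cm⁻¹.

-22676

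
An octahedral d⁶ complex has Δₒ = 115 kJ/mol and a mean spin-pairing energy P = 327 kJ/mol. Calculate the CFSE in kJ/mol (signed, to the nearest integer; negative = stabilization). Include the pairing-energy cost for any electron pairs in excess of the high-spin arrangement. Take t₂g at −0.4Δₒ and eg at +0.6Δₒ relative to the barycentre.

With Δₒ < P the complex is high-spin.
That gives t₂g⁴ eg².
Orbital CFSE = -0.4Δₒ = -0.4 × 115 = -46 kJ/mol.
High-spin has no excess pairs, so no pairing correction applies.

-46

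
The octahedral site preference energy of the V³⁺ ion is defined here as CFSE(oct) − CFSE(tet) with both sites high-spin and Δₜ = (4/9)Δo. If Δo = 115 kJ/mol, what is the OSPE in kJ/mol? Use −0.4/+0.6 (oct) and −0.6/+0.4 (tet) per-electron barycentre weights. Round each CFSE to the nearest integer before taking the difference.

Group 5 minus oxidation state +3 gives a d² configuration for V³⁺.
Octahedral (high-spin): t₂g² eg⁰, CFSE = 2(−0.4) + 0(+0.6) = -0.8Δo = -0.8 × 115 = -92 kJ/mol.
In a tetrahedral site the filling is e² t₂⁰: CFSE(tet) = -1.2Δₜ = -1.2 × (4/9)(115) = -61 kJ/mol.
OSPE = CFSE(oct) − CFSE(tet) = -92 − (-61) = -31 kJ/mol.

-31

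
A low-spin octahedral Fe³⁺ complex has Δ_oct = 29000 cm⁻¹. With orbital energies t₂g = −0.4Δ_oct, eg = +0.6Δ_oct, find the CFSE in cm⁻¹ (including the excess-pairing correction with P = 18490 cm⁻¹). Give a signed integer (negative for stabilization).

-21020

Fe sits in group 8; removing 3 electrons leaves Fe³⁺ with 8 − 3 = 5 d electrons.
The d⁵ electrons fill as t₂g⁵ eg⁰.
Orbital CFSE = 5(-0.4) + 0(0.6) = -2.0Δ_oct = -2.0 × 29000 = -58000 cm⁻¹.
Relative to high-spin t₂g³ eg² (0 paired), the low-spin configuration has 2 additional pairs, contributing +2 × 18490 = +36980 cm⁻¹.
Overall CFSE = -58000 + 36980 = -21020 cm⁻¹.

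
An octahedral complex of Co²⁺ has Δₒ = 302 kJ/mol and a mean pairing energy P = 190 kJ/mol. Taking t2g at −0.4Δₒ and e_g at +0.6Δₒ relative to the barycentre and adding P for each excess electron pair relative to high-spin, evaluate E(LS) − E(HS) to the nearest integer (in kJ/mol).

Group 9 minus oxidation state +2 gives a d⁷ configuration for Co²⁺.
In the high-spin limit (t2g^5 e_g^2) the orbital term is -0.8Δₒ = -242 kJ/mol, with no excess pairing.
For low-spin the configuration is t2g^6 e_g^1: orbital energy -1.8 × 302 = -544 kJ/mol, and 1 additional pair relative to high-spin adds 190 kJ/mol, giving -354 kJ/mol.
Thus E(LS) − E(HS) = -112 kJ/mol.

-112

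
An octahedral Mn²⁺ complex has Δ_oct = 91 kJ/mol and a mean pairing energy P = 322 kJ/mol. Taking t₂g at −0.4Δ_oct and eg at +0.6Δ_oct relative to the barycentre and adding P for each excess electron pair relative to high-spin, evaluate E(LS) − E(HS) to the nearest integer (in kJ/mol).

Mn is in group 7, so Mn²⁺ is d⁵ (7 − 2 = 5).
High-spin d⁵ fills as t₂g³ eg² with CFSE 3(−0.4) + 2(+0.6) = 0.0Δ_oct = 0 kJ/mol.
Low-spin: t₂g⁵ eg⁰, orbital CFSE = -2.0Δ_oct = -182 kJ/mol; plus 2 excess pairs × P = +644 kJ/mol; total 462 kJ/mol.
E(LS) − E(HS) = 462 − (0) = 462 kJ/mol.

462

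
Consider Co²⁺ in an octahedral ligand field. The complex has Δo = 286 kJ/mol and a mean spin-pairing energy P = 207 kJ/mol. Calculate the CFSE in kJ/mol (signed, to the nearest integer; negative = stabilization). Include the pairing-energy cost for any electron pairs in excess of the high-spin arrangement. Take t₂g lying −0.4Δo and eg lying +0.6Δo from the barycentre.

Co sits in group 9; removing 2 electrons leaves Co²⁺ with 9 − 2 = 7 d electrons.
Here Δo > P (286 > 207), so the low-spin state is favoured.
That gives t₂g⁶ eg¹.
Orbital CFSE = -1.8Δo = -1.8 × 286 = -515 kJ/mol.
Excess pairs vs high-spin: 3 − 2 = 1; pairing cost = +207 kJ/mol.
Net CFSE = -515 + 207 = -308 kJ/mol.

-308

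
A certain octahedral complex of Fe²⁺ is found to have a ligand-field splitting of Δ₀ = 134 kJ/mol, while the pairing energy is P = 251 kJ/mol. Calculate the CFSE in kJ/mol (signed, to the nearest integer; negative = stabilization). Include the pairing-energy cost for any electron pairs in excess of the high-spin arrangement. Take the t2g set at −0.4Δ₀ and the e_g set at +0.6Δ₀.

Group 8 minus oxidation state +2 gives a d⁶ configuration for Fe²⁺.
Since Δ₀ = 134 kJ/mol < P = 251 kJ/mol, the complex adopts the high-spin configuration.
Configuration: t2g^4 e_g^2.
Orbital CFSE = -0.4Δ₀ = -0.4 × 134 = -54 kJ/mol.
High-spin has no excess pairs, so no pairing correction applies.

-54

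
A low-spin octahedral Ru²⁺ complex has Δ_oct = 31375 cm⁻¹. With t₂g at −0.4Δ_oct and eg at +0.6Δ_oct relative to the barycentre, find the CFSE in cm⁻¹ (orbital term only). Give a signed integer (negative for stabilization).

Group 8 minus oxidation state +2 gives a d⁶ configuration for Ru²⁺.
Electron filling gives t₂g⁶ eg⁰.
The orbital stabilization is -2.4Δ_oct = -2.4 × 31375 = -75300 cm⁻¹.

-75300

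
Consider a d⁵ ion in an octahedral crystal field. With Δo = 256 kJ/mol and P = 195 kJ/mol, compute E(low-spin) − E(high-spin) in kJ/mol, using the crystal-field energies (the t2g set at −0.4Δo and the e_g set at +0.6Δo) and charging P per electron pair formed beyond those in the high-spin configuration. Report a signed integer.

In the high-spin limit (t2g^3 e_g^2) the orbital term is 0.0Δo = 0 kJ/mol, with no excess pairing.
For low-spin the configuration is t2g^5 e_g^0: orbital energy -2.0 × 256 = -512 kJ/mol, and 2 additional pairs relative to high-spin add 390 kJ/mol, giving -122 kJ/mol.
Thus E(LS) − E(HS) = -122 kJ/mol.

-122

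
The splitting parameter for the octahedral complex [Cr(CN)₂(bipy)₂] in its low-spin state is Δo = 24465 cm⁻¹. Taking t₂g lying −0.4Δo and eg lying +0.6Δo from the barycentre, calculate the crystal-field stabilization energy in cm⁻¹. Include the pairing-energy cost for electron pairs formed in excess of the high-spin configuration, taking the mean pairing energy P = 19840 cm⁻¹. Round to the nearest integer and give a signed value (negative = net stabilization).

-19304

Ligand charges: 2×(-1) from CN⁻ and 2×(+0) from bipy sum to -2; with overall charge +0, Cr is +2.
Cr²⁺: group 6, so d-count = 6 − 2 = 4.
The d⁴ electrons fill as t₂g⁴ eg⁰.
Orbital CFSE = 4(-0.4) + 0(0.6) = -1.6Δo = -1.6 × 24465 = -39144 cm⁻¹.
Pairing penalty: 1 pair vs 0 in the high-spin reference → 1 extra × P = 19840 cm⁻¹.
Combining: -39144 + 19840 = -19304 cm⁻¹.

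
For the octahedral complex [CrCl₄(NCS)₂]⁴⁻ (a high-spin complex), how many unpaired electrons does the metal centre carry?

4

Ligand charges: 4×(-1) from Cl⁻ and 2×(-1) from NCS⁻ sum to -6; with overall charge -4, Cr is +2.
Cr sits in group 6; removing 2 electrons leaves Cr²⁺ with 6 − 2 = 4 d electrons.
Configuration: t₂g³ eg¹, giving 4 unpaired electrons.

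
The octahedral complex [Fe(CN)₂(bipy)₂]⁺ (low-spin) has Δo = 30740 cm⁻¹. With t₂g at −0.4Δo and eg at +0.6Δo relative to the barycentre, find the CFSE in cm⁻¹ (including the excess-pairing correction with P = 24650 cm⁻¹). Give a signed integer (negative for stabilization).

Ligand charges: 2×(-1) from CN⁻ and 2×(+0) from bipy sum to -2; with overall charge +1, Fe is +3.
Fe is in group 8, so Fe³⁺ is d⁵ (8 − 3 = 5).
The d⁵ electrons fill as t₂g⁵ eg⁰.
The orbital stabilization is -2.0Δo = -2.0 × 30740 = -61480 cm⁻¹.
Relative to high-spin t₂g³ eg² (0 paired), the low-spin configuration has 2 additional pairs, contributing +2 × 24650 = +49300 cm⁻¹.
Overall CFSE = -61480 + 49300 = -12180 cm⁻¹.

-12180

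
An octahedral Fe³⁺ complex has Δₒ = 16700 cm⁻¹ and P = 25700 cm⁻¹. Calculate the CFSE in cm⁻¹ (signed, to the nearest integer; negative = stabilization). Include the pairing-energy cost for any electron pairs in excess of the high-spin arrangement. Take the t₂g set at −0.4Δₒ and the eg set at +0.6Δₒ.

0

Fe³⁺: group 8, so d-count = 8 − 3 = 5.
Δₒ < P, so pairing is avoided: the ground state is high-spin.
That gives t₂g³ eg².
Orbital CFSE = 0.0Δₒ = 0.0 × 16700 = 0 cm⁻¹.
High-spin has no excess pairs, so no pairing correction applies.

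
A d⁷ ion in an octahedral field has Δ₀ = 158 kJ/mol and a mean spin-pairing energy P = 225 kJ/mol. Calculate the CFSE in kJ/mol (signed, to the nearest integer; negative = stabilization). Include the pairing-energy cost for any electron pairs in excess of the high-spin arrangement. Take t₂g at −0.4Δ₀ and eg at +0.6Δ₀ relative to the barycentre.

-126

Δ₀ < P, so pairing is avoided: the ground state is high-spin.
Filling d⁷ accordingly: t₂g⁵ eg².
Orbital CFSE = -0.8Δ₀ = -0.8 × 158 = -126 kJ/mol.
High-spin has no excess pairs, so no pairing correction applies.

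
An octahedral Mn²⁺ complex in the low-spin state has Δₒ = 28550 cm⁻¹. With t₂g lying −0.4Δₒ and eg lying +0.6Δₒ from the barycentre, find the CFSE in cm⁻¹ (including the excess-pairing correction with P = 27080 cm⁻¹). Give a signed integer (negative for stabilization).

Group 7 minus oxidation state +2 gives a d⁵ configuration for Mn²⁺.
The d⁵ electrons fill as t₂g⁵ eg⁰.
Orbital CFSE = 5(-0.4) + 0(0.6) = -2.0Δₒ = -2.0 × 28550 = -57100 cm⁻¹.
High-spin d⁵ would be t₂g³ eg² with 0 pairs; low-spin has 2, so 2 excess pairs cost +2P = +54160 cm⁻¹.
Overall CFSE = -57100 + 54160 = -2940 cm⁻¹.

-2940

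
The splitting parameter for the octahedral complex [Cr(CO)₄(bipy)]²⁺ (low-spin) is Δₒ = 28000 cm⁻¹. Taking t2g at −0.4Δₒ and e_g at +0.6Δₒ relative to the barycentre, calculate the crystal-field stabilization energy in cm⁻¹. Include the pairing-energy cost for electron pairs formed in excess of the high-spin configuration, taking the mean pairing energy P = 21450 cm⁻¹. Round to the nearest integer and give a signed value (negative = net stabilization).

Ligand charges: 4×(+0) from CO and 1×(+0) from bipy sum to +0; with overall charge +2, Cr is +2.
Group 6 minus oxidation state +2 gives a d⁴ configuration for Cr²⁺.
Electron filling gives t2g^4 e_g^0.
The orbital stabilization is -1.6Δₒ = -1.6 × 28000 = -44800 cm⁻¹.
Relative to high-spin t2g^3 e_g^1 (0 paired), the low-spin configuration has 1 additional pair, contributing +1 × 21450 = +21450 cm⁻¹.
Combining: -44800 + 21450 = -23350 cm⁻¹.

-23350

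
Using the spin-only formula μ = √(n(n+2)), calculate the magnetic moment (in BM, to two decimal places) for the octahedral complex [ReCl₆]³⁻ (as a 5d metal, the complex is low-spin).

2.83 BM

Each Cl⁻ contributes -1; 6 × (-1) = -6. With overall charge -3, Re is in the +3 oxidation state.
Group 7 minus oxidation state +3 gives a d⁴ configuration for Re³⁺.
Configuration: t₂g⁴ eg⁰ → 2 unpaired electrons.
μ(spin-only) = √[2(2+2)] = √8 ≈ 2.83 BM.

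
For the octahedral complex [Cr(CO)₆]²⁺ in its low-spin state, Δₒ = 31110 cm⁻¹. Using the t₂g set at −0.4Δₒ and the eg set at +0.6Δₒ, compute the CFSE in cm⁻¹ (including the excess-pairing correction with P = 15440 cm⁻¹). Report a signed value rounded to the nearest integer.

-34336

CO is neutral, so the +2 overall charge sits on Cr: oxidation state +2.
Cr is in group 6, so Cr²⁺ is d⁴ (6 − 2 = 4).
Electron filling gives t₂g⁴ eg⁰.
The orbital stabilization is -1.6Δₒ = -1.6 × 31110 = -49776 cm⁻¹.
Pairing penalty: 1 pair vs 0 in the high-spin reference → 1 extra × P = 15440 cm⁻¹.
Overall CFSE = -49776 + 15440 = -34336 cm⁻¹.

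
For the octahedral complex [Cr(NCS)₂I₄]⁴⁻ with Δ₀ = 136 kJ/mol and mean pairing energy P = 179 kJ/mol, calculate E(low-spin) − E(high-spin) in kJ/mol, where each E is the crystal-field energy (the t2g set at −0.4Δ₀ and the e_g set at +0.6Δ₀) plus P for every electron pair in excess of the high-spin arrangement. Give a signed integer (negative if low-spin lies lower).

Ligand charges: 2×(-1) from NCS⁻ and 4×(-1) from I⁻ sum to -6; with overall charge -4, Cr is +2.
Cr is in group 6, so Cr²⁺ is d⁴ (6 − 2 = 4).
High-spin: t2g^3 e_g^1, CFSE = -0.6Δ₀ = -82 kJ/mol.
For low-spin the configuration is t2g^4 e_g^0: orbital energy -1.6 × 136 = -218 kJ/mol, and 1 additional pair relative to high-spin adds 179 kJ/mol, giving -39 kJ/mol.
E(LS) − E(HS) = -39 − (-82) = 43 kJ/mol.

43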